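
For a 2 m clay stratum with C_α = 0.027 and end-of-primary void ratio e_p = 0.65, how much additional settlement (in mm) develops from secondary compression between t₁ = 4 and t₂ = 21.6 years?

S_s ≈ 24 mm

Secondary compression: S_s = C_α·H/(1+e_p)·log₁₀(t₂/t₁)
S_s = 0.027×2/(1+0.65)×log₁₀(21.6/4)
    = 0.03273 × 0.7324 = 0.02397 m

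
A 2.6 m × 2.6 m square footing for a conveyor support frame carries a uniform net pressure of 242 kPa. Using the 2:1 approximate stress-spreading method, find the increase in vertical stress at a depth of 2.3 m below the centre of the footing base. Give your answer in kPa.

By the 2:1 method the load spreads at 1 horizontal : 2 vertical, so at depth z the loaded area has grown by z in each plan dimension:
Δσ = qBL/((B+z)(L+z)) = 242×2.6×2.6/((2.6+2.3)(2.6+2.3)) = 68.135 kPa

Δσ_z ≈ 68.1 kPa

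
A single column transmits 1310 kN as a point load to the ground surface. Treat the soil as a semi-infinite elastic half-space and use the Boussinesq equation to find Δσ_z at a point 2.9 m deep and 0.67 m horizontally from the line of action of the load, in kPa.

Boussinesq vertical stress below a point load on an elastic half-space:
Δσ_z = 3P/(2πz²) · [1 + (r/z)²]^(−5/2)
r/z = 0.67/2.9 = 0.23103; [1+(r/z)²]^(−5/2) = 0.87809.
Δσ_z = 3×1310/(2π×2.9²) × 0.87809 = 74.373 × 0.87809 = 65.31 kPa

Δσ_z ≈ 65.3 kPa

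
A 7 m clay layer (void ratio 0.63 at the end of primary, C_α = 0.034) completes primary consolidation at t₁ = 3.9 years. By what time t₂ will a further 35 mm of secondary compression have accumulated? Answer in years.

S_s = C_α·H/(1+e_p)·log₁₀(t₂/t₁) ⇒ log₁₀(t₂/t₁) = S_s·(1+e_p)/(C_α·H).
log₁₀(t₂/t₁) = 0.035 × (1+0.63) / (0.034×7) = 0.2397
t₂ = t₁ × 10^0.2397 = 3.9 × 1.737 = 6.773 years

t₂ ≈ 6.77 years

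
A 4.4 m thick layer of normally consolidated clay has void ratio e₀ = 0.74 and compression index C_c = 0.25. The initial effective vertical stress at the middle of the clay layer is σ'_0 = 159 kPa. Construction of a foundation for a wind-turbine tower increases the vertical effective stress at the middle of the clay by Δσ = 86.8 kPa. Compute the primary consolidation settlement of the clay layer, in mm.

S_c ≈ 120 mm

Final effective stress: σ'_f = σ'_0 + Δσ = 159 + 86.8 = 245.8 kPa.
Normally consolidated clay, so the full stress increment lies on the virgin compression line:
S_c = C_c·H/(1+e₀)·log₁₀(σ'_f/σ'_0) = 0.25×4.4/(1+0.74)×log₁₀(245.8/159)
    = 0.63218 × 0.18918 = 0.1196 m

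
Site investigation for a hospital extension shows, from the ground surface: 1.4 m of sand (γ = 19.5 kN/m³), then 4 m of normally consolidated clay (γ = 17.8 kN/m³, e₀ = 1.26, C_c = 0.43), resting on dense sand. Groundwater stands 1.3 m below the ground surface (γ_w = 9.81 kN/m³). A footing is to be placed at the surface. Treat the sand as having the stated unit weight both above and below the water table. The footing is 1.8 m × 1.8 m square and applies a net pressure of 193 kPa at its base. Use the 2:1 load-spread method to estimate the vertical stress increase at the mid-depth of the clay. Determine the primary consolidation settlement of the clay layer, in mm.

S_c ≈ 144 mm

Mid-depth of clay below the ground surface: z = 1.4 + 4/2 = 3.4 m.
Total vertical stress at mid-clay: σ_v = 19.5×1.4 + 17.8×2 = 62.9 kPa.
Pore pressure: u = 9.81×(3.4 − 1.3) = 20.601 kPa.
Initial effective stress: σ'_0 = σ_v − u = 62.9 − 20.601 = 42.299 kPa.
Stress increase at mid-clay by the 2:1 spreading method:
Δσ = qBL/((B+z)(L+z)) = 193×1.8×1.8/((1.8+3.4)(1.8+3.4)) = 23.126 kPa
Final effective stress: σ'_f = σ'_0 + Δσ = 42.299 + 23.126 = 65.425 kPa.
Normally consolidated clay, so the full stress increment lies on the virgin compression line:
S_c = C_c·H/(1+e₀)·log₁₀(σ'_f/σ'_0) = 0.43×4/(1+1.26)×log₁₀(65.425/42.299)
    = 0.76106 × 0.18941 = 0.1442 m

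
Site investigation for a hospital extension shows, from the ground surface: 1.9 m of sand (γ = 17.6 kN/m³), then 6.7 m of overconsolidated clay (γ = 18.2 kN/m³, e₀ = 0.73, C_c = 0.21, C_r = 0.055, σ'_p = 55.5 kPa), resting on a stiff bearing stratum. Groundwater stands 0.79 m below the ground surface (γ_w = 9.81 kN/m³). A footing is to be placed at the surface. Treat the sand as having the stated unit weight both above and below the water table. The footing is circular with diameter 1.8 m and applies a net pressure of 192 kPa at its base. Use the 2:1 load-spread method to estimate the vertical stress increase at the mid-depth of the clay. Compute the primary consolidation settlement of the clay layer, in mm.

Mid-depth of clay below the ground surface: z = 1.9 + 6.7/2 = 5.25 m.
Total vertical stress at mid-clay: σ_v = 17.6×1.9 + 18.2×3.35 = 94.41 kPa.
Pore pressure: u = 9.81×(5.25 − 0.79) = 43.753 kPa.
Initial effective stress: σ'_0 = σ_v − u = 94.41 − 43.753 = 50.657 kPa.
Stress increase at mid-clay by the 2:1 spreading method:
Δσ ≈ qD²/(D+z)² = 192×1.8²/(1.8+5.25)² = 12.516 kPa
Final effective stress: σ'_f = 50.657 + 12.516 = 63.173 kPa.
σ'_f = 63.173 > σ'_p = 55.5 kPa, so the stress path crosses the preconsolidation pressure — recompression up to σ'_p, then virgin compression beyond:
S_c = H/(1+e₀)·[C_r·log₁₀(σ'_p/σ'_0) + C_c·log₁₀(σ'_f/σ'_p)]
    = 6.7/1.73 × [0.055×log₁₀(55.5/50.657) + 0.21×log₁₀(63.173/55.5)]
    = 3.8728 × [0.0021809 + 0.01181] = 0.05418 m

S_c ≈ 54.2 mm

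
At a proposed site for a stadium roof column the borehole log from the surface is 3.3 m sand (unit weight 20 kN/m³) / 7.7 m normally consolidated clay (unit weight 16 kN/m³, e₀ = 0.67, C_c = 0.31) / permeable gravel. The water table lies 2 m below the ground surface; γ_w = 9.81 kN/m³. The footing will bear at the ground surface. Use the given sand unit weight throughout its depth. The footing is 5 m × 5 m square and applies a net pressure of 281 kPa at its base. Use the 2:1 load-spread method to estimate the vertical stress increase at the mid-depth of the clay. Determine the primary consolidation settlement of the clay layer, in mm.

Mid-depth of clay below the ground surface: z = 3.3 + 7.7/2 = 7.15 m.
Total vertical stress at mid-clay: σ_v = 20×3.3 + 16×3.85 = 127.6 kPa.
Pore pressure: u = 9.81×(7.15 − 2) = 50.522 kPa.
Initial effective stress: σ'_0 = σ_v − u = 127.6 − 50.522 = 77.078 kPa.
Stress increase at mid-clay by the 2:1 spreading method:
Δσ = qBL/((B+z)(L+z)) = 281×5×5/((5+7.15)(5+7.15)) = 47.588 kPa
Final effective stress: σ'_f = σ'_0 + Δσ = 77.078 + 47.588 = 124.67 kPa.
Normally consolidated clay, so the full stress increment lies on the virgin compression line:
S_c = C_c·H/(1+e₀)·log₁₀(σ'_f/σ'_0) = 0.31×7.7/(1+0.67)×log₁₀(124.67/77.078)
    = 1.4293 × 0.20883 = 0.2985 m

S_c ≈ 298 mm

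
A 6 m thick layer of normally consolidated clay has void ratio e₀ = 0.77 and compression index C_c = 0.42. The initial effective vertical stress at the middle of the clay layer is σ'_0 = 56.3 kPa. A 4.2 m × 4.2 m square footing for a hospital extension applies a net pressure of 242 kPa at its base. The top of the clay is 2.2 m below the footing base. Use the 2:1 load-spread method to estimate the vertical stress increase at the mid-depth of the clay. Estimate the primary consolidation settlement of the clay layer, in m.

Mid-depth of clay below the footing base: z = 2.2 + 6/2 = 5.2 m.
Stress increase at mid-clay by the 2:1 spreading method:
Δσ = qBL/((B+z)(L+z)) = 242×4.2×4.2/((4.2+5.2)(4.2+5.2)) = 48.312 kPa
Final effective stress: σ'_f = σ'_0 + Δσ = 56.3 + 48.312 = 104.61 kPa.
Normally consolidated clay, so the full stress increment lies on the virgin compression line:
S_c = C_c·H/(1+e₀)·log₁₀(σ'_f/σ'_0) = 0.42×6/(1+0.77)×log₁₀(104.61/56.3)
    = 1.4237 × 0.26906 = 0.3831 m

S_c ≈ 0.383 m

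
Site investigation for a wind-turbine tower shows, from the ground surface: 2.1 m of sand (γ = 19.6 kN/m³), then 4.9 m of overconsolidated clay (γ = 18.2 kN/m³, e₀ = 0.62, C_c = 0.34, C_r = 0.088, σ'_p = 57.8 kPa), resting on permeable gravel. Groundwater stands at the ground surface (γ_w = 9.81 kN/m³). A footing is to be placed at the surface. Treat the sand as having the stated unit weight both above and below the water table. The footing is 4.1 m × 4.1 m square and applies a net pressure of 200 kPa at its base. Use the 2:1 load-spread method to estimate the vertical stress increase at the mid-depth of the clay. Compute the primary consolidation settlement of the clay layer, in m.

Mid-depth of clay below the ground surface: z = 2.1 + 4.9/2 = 4.55 m.
Total vertical stress at mid-clay: σ_v = 19.6×2.1 + 18.2×2.45 = 85.75 kPa.
Pore pressure: u = 9.81×(4.55 − 0) = 44.636 kPa.
Initial effective stress: σ'_0 = σ_v − u = 85.75 − 44.636 = 41.114 kPa.
Stress increase at mid-clay by the 2:1 spreading method:
Δσ = qBL/((B+z)(L+z)) = 200×4.1×4.1/((4.1+4.55)(4.1+4.55)) = 44.933 kPa
Final effective stress: σ'_f = 41.114 + 44.933 = 86.047 kPa.
σ'_f = 86.047 > σ'_p = 57.8 kPa, so the stress path crosses the preconsolidation pressure — recompression up to σ'_p, then virgin compression beyond:
S_c = H/(1+e₀)·[C_r·log₁₀(σ'_p/σ'_0) + C_c·log₁₀(σ'_f/σ'_p)]
    = 4.9/1.62 × [0.088×log₁₀(57.8/41.114) + 0.34×log₁₀(86.047/57.8)]
    = 3.0247 × [0.013019 + 0.058755] = 0.2171 m

S_c ≈ 0.217 m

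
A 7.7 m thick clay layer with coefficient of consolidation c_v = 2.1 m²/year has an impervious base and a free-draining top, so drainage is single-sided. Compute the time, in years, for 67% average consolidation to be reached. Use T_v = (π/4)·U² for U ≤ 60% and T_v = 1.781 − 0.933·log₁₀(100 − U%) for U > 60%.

t ≈ 10.3 years

Drainage path length: H_d = H = 7.7 m (single drainage).
U > 60%: T_v = 1.781 − 0.933·log₁₀(100 − 67) = 0.36423.
t = T_v·H_d²/c_v = 0.36423×7.7²/2.1 = 10.28 years.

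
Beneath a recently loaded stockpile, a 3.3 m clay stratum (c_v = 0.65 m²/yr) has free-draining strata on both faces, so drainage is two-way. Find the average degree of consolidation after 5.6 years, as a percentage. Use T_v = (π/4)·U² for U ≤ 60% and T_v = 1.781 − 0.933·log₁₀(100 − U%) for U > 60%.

U ≈ 97 %

Drainage path length: H_d = H/2 = 1.65 m (double drainage).
T_v = c_v·t/H_d² = 0.65×5.6/1.65² = 1.337.
T_v = 1.337 corresponds to the U > 60% branch:
U = 1 − 10^((1.781 − T_v)/0.933)/100 = 0.9701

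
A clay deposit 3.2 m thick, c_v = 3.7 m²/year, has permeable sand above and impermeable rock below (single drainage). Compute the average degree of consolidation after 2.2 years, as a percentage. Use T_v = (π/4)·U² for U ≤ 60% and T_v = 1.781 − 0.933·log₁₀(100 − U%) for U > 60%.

U ≈ 88.6 %

Drainage path length: H_d = H = 3.2 m (single drainage).
T_v = c_v·t/H_d² = 3.7×2.2/3.2² = 0.79492.
T_v = 0.79492 corresponds to the U > 60% branch:
U = 1 − 10^((1.781 − T_v)/0.933)/100 = 0.886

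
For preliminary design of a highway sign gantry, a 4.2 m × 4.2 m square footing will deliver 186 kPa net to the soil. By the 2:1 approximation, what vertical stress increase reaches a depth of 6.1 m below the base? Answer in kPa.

By the 2:1 method the load spreads at 1 horizontal : 2 vertical, so at depth z the loaded area has grown by z in each plan dimension:
Δσ = qBL/((B+z)(L+z)) = 186×4.2×4.2/((4.2+6.1)(4.2+6.1)) = 30.927 kPa

Δσ_z ≈ 30.9 kPa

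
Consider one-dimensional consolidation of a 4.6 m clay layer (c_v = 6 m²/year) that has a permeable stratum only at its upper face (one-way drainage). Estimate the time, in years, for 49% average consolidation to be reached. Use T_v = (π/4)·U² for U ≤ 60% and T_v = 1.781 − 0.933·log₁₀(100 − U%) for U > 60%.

Drainage path length: H_d = H = 4.6 m (single drainage).
U ≤ 60%: T_v = (π/4)·U² = (π/4)×0.49² = 0.18857.
t = T_v·H_d²/c_v = 0.18857×4.6²/6 = 0.665 years.

t ≈ 0.665 years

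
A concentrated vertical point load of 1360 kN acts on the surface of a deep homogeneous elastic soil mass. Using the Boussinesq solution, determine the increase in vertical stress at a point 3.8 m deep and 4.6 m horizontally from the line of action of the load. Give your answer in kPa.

Δσ_z ≈ 4.71 kPa

Boussinesq vertical stress below a point load on an elastic half-space:
Δσ_z = 3P/(2πz²) · [1 + (r/z)²]^(−5/2)
r/z = 4.6/3.8 = 1.2105; [1+(r/z)²]^(−5/2) = 0.10478.
Δσ_z = 3×1360/(2π×3.8²) × 0.10478 = 44.969 × 0.10478 = 4.712 kPa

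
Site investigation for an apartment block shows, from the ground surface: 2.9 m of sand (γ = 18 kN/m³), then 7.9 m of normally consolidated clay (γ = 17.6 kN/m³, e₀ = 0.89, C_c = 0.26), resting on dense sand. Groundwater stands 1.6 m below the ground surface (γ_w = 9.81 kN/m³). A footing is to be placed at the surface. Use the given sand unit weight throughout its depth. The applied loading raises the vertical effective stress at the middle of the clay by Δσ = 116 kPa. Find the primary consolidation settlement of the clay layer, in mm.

S_c ≈ 460 mm

Mid-depth of clay below the ground surface: z = 2.9 + 7.9/2 = 6.85 m.
Total vertical stress at mid-clay: σ_v = 18×2.9 + 17.6×3.95 = 121.72 kPa.
Pore pressure: u = 9.81×(6.85 − 1.6) = 51.503 kPa.
Initial effective stress: σ'_0 = σ_v − u = 121.72 − 51.503 = 70.217 kPa.
Final effective stress: σ'_f = σ'_0 + Δσ = 70.217 + 116 = 186.22 kPa.
Normally consolidated clay, so the full stress increment lies on the virgin compression line:
S_c = C_c·H/(1+e₀)·log₁₀(σ'_f/σ'_0) = 0.26×7.9/(1+0.89)×log₁₀(186.22/70.217)
    = 1.0868 × 0.42358 = 0.4603 m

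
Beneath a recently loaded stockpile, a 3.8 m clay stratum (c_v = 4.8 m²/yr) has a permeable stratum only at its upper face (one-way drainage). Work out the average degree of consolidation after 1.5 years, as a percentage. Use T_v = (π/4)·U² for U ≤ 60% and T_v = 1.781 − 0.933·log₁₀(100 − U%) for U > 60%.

U ≈ 76.3 %

Drainage path length: H_d = H = 3.8 m (single drainage).
T_v = c_v·t/H_d² = 4.8×1.5/3.8² = 0.49861.
T_v = 0.49861 corresponds to the U > 60% branch:
U = 1 − 10^((1.781 − T_v)/0.933)/100 = 0.7631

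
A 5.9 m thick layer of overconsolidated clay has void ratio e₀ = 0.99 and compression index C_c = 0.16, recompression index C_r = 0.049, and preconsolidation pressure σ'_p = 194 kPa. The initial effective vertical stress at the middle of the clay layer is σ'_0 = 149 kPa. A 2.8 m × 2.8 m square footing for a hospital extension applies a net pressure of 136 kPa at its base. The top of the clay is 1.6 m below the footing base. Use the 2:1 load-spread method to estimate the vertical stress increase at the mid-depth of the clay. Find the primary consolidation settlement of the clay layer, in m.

S_c ≈ 0.00785 m

Mid-depth of clay below the footing base: z = 1.6 + 5.9/2 = 4.55 m.
Stress increase at mid-clay by the 2:1 spreading method:
Δσ = qBL/((B+z)(L+z)) = 136×2.8×2.8/((2.8+4.55)(2.8+4.55)) = 19.737 kPa
Final effective stress: σ'_f = 149 + 19.737 = 168.74 kPa.
σ'_f = 168.74 ≤ σ'_p = 194 kPa, so the clay remains overconsolidated and only the recompression index applies:
S_c = C_r·H/(1+e₀)·log₁₀(σ'_f/σ'_0) = 0.049×5.9/1.99×log₁₀(168.74/149)
    = 0.14528 × 0.054032 = 0.00785 m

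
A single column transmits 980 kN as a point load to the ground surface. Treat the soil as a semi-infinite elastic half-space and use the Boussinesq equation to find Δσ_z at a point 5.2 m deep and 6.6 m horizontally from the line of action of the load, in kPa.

Boussinesq vertical stress below a point load on an elastic half-space:
Δσ_z = 3P/(2πz²) · [1 + (r/z)²]^(−5/2)
r/z = 6.6/5.2 = 1.2692; [1+(r/z)²]^(−5/2) = 0.090783.
Δσ_z = 3×980/(2π×5.2²) × 0.090783 = 17.305 × 0.090783 = 1.571 kPa

Δσ_z ≈ 1.57 kPa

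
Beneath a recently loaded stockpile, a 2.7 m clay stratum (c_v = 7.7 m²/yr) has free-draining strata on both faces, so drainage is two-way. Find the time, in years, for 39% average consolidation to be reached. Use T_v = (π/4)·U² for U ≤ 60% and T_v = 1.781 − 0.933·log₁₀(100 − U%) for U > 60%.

Drainage path length: H_d = H/2 = 1.35 m (double drainage).
U ≤ 60%: T_v = (π/4)·U² = (π/4)×0.39² = 0.11946.
t = T_v·H_d²/c_v = 0.11946×1.35²/7.7 = 0.02827 years.

t ≈ 0.0283 years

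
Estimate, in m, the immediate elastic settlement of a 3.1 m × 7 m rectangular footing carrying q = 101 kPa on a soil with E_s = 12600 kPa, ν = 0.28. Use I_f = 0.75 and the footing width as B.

S_e ≈ 0.0172 m

Immediate (elastic) settlement: S_e = q·B·(1−ν²)/E_s · I_f.
S_e = 101 × 3.1 × (1 − 0.28²) / 12600 × 0.75
    = 101 × 3.1 × 0.9216 / 12600 × 0.75
    = 0.01718 m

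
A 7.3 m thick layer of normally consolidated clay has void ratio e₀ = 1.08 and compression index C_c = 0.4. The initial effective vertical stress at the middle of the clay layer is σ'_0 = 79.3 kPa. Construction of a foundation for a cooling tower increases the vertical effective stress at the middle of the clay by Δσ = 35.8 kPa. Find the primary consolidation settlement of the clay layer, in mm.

S_c ≈ 227 mm

Final effective stress: σ'_f = σ'_0 + Δσ = 79.3 + 35.8 = 115.1 kPa.
Normally consolidated clay, so the full stress increment lies on the virgin compression line:
S_c = C_c·H/(1+e₀)·log₁₀(σ'_f/σ'_0) = 0.4×7.3/(1+1.08)×log₁₀(115.1/79.3)
    = 1.4038 × 0.1618 = 0.2271 m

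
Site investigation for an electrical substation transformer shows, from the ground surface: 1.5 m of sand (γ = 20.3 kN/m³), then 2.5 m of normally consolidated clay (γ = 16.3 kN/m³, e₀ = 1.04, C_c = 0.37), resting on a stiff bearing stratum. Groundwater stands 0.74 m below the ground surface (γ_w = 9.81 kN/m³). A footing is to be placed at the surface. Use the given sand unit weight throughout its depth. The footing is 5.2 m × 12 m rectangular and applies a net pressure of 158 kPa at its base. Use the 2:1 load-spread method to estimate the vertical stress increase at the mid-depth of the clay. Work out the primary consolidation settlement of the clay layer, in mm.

Mid-depth of clay below the ground surface: z = 1.5 + 2.5/2 = 2.75 m.
Total vertical stress at mid-clay: σ_v = 20.3×1.5 + 16.3×1.25 = 50.825 kPa.
Pore pressure: u = 9.81×(2.75 − 0.74) = 19.718 kPa.
Initial effective stress: σ'_0 = σ_v − u = 50.825 − 19.718 = 31.107 kPa.
Stress increase at mid-clay by the 2:1 spreading method:
Δσ = qBL/((B+z)(L+z)) = 158×5.2×12/((5.2+2.75)(12+2.75)) = 84.078 kPa
Final effective stress: σ'_f = σ'_0 + Δσ = 31.107 + 84.078 = 115.19 kPa.
Normally consolidated clay, so the full stress increment lies on the virgin compression line:
S_c = C_c·H/(1+e₀)·log₁₀(σ'_f/σ'_0) = 0.37×2.5/(1+1.04)×log₁₀(115.19/31.107)
    = 0.45343 × 0.56856 = 0.2578 m

S_c ≈ 258 mm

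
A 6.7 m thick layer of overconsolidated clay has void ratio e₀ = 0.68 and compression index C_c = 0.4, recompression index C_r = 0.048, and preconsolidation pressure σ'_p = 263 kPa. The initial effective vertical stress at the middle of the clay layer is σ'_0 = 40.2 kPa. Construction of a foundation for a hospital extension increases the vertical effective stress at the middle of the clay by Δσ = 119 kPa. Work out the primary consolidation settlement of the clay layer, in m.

Final effective stress: σ'_f = 40.2 + 119 = 159.2 kPa.
σ'_f = 159.2 ≤ σ'_p = 263 kPa, so the clay remains overconsolidated and only the recompression index applies:
S_c = C_r·H/(1+e₀)·log₁₀(σ'_f/σ'_0) = 0.048×6.7/1.68×log₁₀(159.2/40.2)
    = 0.19143 × 0.59772 = 0.1144 m

S_c ≈ 0.114 m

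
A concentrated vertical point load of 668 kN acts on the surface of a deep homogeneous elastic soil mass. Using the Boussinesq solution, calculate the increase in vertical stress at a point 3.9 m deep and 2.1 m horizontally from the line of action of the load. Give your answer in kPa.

Δσ_z ≈ 11.1 kPa

Boussinesq vertical stress below a point load on an elastic half-space:
Δσ_z = 3P/(2πz²) · [1 + (r/z)²]^(−5/2)
r/z = 2.1/3.9 = 0.53846; [1+(r/z)²]^(−5/2) = 0.52915.
Δσ_z = 3×668/(2π×3.9²) × 0.52915 = 20.97 × 0.52915 = 11.1 kPa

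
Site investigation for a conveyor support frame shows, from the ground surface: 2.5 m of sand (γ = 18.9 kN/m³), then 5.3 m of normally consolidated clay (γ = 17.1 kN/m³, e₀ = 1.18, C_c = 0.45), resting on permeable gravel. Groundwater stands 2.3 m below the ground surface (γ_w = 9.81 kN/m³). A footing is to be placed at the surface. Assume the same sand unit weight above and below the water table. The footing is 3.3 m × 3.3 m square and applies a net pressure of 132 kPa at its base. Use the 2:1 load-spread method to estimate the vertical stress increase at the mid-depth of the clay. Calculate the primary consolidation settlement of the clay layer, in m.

Mid-depth of clay below the ground surface: z = 2.5 + 5.3/2 = 5.15 m.
Total vertical stress at mid-clay: σ_v = 18.9×2.5 + 17.1×2.65 = 92.565 kPa.
Pore pressure: u = 9.81×(5.15 − 2.3) = 27.959 kPa.
Initial effective stress: σ'_0 = σ_v − u = 92.565 − 27.959 = 64.606 kPa.
Stress increase at mid-clay by the 2:1 spreading method:
Δσ = qBL/((B+z)(L+z)) = 132×3.3×3.3/((3.3+5.15)(3.3+5.15)) = 20.132 kPa
Final effective stress: σ'_f = σ'_0 + Δσ = 64.606 + 20.132 = 84.738 kPa.
Normally consolidated clay, so the full stress increment lies on the virgin compression line:
S_c = C_c·H/(1+e₀)·log₁₀(σ'_f/σ'_0) = 0.45×5.3/(1+1.18)×log₁₀(84.738/64.606)
    = 1.094 × 0.11781 = 0.1289 m

S_c ≈ 0.129 m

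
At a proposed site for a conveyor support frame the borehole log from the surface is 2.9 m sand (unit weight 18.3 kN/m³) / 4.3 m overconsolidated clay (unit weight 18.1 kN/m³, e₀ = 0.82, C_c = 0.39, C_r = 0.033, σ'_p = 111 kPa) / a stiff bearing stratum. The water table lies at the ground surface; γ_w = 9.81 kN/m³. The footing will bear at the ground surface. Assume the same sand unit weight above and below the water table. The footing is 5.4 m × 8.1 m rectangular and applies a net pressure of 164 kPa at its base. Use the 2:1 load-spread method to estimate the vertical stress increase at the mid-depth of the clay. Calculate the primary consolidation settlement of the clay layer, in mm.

Mid-depth of clay below the ground surface: z = 2.9 + 4.3/2 = 5.05 m.
Total vertical stress at mid-clay: σ_v = 18.3×2.9 + 18.1×2.15 = 91.985 kPa.
Pore pressure: u = 9.81×(5.05 − 0) = 49.541 kPa.
Initial effective stress: σ'_0 = σ_v − u = 91.985 − 49.541 = 42.444 kPa.
Stress increase at mid-clay by the 2:1 spreading method:
Δσ = qBL/((B+z)(L+z)) = 164×5.4×8.1/((5.4+5.05)(8.1+5.05)) = 52.201 kPa
Final effective stress: σ'_f = 42.444 + 52.201 = 94.645 kPa.
σ'_f = 94.645 ≤ σ'_p = 111 kPa, so the clay remains overconsolidated and only the recompression index applies:
S_c = C_r·H/(1+e₀)·log₁₀(σ'_f/σ'_0) = 0.033×4.3/1.82×log₁₀(94.645/42.444)
    = 0.077966 × 0.34828 = 0.02715 m

S_c ≈ 27.2 mm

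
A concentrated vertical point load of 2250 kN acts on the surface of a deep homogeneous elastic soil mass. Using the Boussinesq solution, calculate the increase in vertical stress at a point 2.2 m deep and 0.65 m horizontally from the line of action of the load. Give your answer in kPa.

Boussinesq vertical stress below a point load on an elastic half-space:
Δσ_z = 3P/(2πz²) · [1 + (r/z)²]^(−5/2)
r/z = 0.65/2.2 = 0.29545; [1+(r/z)²]^(−5/2) = 0.81121.
Δσ_z = 3×2250/(2π×2.2²) × 0.81121 = 221.96 × 0.81121 = 180.1 kPa

Δσ_z ≈ 180 kPa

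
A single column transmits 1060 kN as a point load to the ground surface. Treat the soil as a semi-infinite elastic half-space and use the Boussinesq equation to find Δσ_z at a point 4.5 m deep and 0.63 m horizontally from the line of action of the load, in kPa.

Δσ_z ≈ 23.8 kPa

Boussinesq vertical stress below a point load on an elastic half-space:
Δσ_z = 3P/(2πz²) · [1 + (r/z)²]^(−5/2)
r/z = 0.63/4.5 = 0.14; [1+(r/z)²]^(−5/2) = 0.95263.
Δσ_z = 3×1060/(2π×4.5²) × 0.95263 = 24.993 × 0.95263 = 23.81 kPa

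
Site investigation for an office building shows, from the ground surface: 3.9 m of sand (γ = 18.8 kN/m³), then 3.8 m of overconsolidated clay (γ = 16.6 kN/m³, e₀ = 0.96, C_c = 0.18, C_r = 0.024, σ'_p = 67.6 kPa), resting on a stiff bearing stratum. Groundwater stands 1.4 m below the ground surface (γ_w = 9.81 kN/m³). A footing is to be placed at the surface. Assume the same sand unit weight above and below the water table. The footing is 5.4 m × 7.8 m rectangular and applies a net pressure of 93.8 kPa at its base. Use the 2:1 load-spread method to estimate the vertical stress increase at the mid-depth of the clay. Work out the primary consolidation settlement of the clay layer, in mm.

Mid-depth of clay below the ground surface: z = 3.9 + 3.8/2 = 5.8 m.
Total vertical stress at mid-clay: σ_v = 18.8×3.9 + 16.6×1.9 = 104.86 kPa.
Pore pressure: u = 9.81×(5.8 − 1.4) = 43.164 kPa.
Initial effective stress: σ'_0 = σ_v − u = 104.86 − 43.164 = 61.696 kPa.
Stress increase at mid-clay by the 2:1 spreading method:
Δσ = qBL/((B+z)(L+z)) = 93.8×5.4×7.8/((5.4+5.8)(7.8+5.8)) = 25.938 kPa
Final effective stress: σ'_f = 61.696 + 25.938 = 87.634 kPa.
σ'_f = 87.634 > σ'_p = 67.6 kPa, so the stress path crosses the preconsolidation pressure — recompression up to σ'_p, then virgin compression beyond:
S_c = H/(1+e₀)·[C_r·log₁₀(σ'_p/σ'_0) + C_c·log₁₀(σ'_f/σ'_p)]
    = 3.8/1.96 × [0.024×log₁₀(67.6/61.696) + 0.18×log₁₀(87.634/67.6)]
    = 1.9388 × [0.00095255 + 0.020291] = 0.04119 m

S_c ≈ 41.2 mm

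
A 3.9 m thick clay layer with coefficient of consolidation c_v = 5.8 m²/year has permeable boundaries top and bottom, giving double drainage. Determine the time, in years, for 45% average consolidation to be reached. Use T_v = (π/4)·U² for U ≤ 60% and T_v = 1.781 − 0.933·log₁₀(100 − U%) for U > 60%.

t ≈ 0.104 years

Drainage path length: H_d = H/2 = 1.95 m (double drainage).
U ≤ 60%: T_v = (π/4)·U² = (π/4)×0.45² = 0.15904.
t = T_v·H_d²/c_v = 0.15904×1.95²/5.8 = 0.1043 years.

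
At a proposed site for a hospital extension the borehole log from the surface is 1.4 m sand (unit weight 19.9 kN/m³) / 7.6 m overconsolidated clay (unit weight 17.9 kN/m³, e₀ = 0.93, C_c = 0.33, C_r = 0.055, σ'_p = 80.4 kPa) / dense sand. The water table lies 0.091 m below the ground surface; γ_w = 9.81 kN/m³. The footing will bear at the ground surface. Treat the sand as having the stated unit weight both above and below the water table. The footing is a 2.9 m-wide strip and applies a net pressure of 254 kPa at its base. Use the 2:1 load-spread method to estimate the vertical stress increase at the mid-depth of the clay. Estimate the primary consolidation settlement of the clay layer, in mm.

S_c ≈ 353 mm

Mid-depth of clay below the ground surface: z = 1.4 + 7.6/2 = 5.2 m.
Total vertical stress at mid-clay: σ_v = 19.9×1.4 + 17.9×3.8 = 95.88 kPa.
Pore pressure: u = 9.81×(5.2 − 0.091) = 50.119 kPa.
Initial effective stress: σ'_0 = σ_v − u = 95.88 − 50.119 = 45.761 kPa.
Stress increase at mid-clay by the 2:1 spreading method:
Δσ = qB/(B+z) = 254×2.9/(2.9+5.2) = 90.938 kPa
Final effective stress: σ'_f = 45.761 + 90.938 = 136.7 kPa.
σ'_f = 136.7 > σ'_p = 80.4 kPa, so the stress path crosses the preconsolidation pressure — recompression up to σ'_p, then virgin compression beyond:
S_c = H/(1+e₀)·[C_r·log₁₀(σ'_p/σ'_0) + C_c·log₁₀(σ'_f/σ'_p)]
    = 7.6/1.93 × [0.055×log₁₀(80.4/45.761) + 0.33×log₁₀(136.7/80.4)]
    = 3.9378 × [0.013462 + 0.076069] = 0.3526 m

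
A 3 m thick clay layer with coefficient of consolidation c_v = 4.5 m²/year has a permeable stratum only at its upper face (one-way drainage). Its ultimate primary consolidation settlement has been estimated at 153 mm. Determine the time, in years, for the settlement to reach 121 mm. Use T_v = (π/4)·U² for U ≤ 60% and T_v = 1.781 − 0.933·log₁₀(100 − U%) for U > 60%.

Drainage path length: H_d = H = 3 m (single drainage).
U = S(t)/S_ult = 121/153 = 0.7908.
U > 60%: T_v = 1.781 − 0.933·log₁₀(100 − 79.085) = 0.54901.
t = T_v·H_d²/c_v = 0.54901×3²/4.5 = 1.098 years.

t ≈ 1.1 years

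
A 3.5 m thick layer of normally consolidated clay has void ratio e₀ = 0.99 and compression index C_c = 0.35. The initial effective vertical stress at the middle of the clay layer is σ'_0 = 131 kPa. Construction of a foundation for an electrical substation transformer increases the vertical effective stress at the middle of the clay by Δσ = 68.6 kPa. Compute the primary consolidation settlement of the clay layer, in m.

Final effective stress: σ'_f = σ'_0 + Δσ = 131 + 68.6 = 199.6 kPa.
Normally consolidated clay, so the full stress increment lies on the virgin compression line:
S_c = C_c·H/(1+e₀)·log₁₀(σ'_f/σ'_0) = 0.35×3.5/(1+0.99)×log₁₀(199.6/131)
    = 0.61558 × 0.18289 = 0.1126 m

S_c ≈ 0.113 m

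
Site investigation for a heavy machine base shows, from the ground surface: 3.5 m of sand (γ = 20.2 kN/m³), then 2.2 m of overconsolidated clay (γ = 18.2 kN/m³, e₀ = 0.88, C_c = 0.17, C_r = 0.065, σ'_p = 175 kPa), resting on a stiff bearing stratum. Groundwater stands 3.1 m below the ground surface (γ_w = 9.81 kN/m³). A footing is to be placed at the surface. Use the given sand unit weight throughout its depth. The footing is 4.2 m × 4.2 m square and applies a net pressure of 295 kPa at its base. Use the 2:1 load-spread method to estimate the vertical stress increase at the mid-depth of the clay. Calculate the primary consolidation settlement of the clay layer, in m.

Mid-depth of clay below the ground surface: z = 3.5 + 2.2/2 = 4.6 m.
Total vertical stress at mid-clay: σ_v = 20.2×3.5 + 18.2×1.1 = 90.72 kPa.
Pore pressure: u = 9.81×(4.6 − 3.1) = 14.715 kPa.
Initial effective stress: σ'_0 = σ_v − u = 90.72 − 14.715 = 76.005 kPa.
Stress increase at mid-clay by the 2:1 spreading method:
Δσ = qBL/((B+z)(L+z)) = 295×4.2×4.2/((4.2+4.6)(4.2+4.6)) = 67.198 kPa
Final effective stress: σ'_f = 76.005 + 67.198 = 143.2 kPa.
σ'_f = 143.2 ≤ σ'_p = 175 kPa, so the clay remains overconsolidated and only the recompression index applies:
S_c = C_r·H/(1+e₀)·log₁₀(σ'_f/σ'_0) = 0.065×2.2/1.88×log₁₀(143.2/76.005)
    = 0.076063 × 0.2751 = 0.02092 m

S_c ≈ 0.0209 m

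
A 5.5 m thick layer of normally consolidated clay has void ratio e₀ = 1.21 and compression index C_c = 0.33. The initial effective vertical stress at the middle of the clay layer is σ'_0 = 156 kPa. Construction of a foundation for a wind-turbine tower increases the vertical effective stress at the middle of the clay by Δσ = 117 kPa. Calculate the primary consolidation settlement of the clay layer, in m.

Final effective stress: σ'_f = σ'_0 + Δσ = 156 + 117 = 273 kPa.
Normally consolidated clay, so the full stress increment lies on the virgin compression line:
S_c = C_c·H/(1+e₀)·log₁₀(σ'_f/σ'_0) = 0.33×5.5/(1+1.21)×log₁₀(273/156)
    = 0.82127 × 0.24304 = 0.1996 m

S_c ≈ 0.2 m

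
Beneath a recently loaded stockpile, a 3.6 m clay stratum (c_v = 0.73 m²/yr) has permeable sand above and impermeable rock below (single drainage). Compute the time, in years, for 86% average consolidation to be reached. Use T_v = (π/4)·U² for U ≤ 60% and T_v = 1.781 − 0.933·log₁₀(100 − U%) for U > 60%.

t ≈ 12.6 years

Drainage path length: H_d = H = 3.6 m (single drainage).
U > 60%: T_v = 1.781 − 0.933·log₁₀(100 − 86) = 0.71166.
t = T_v·H_d²/c_v = 0.71166×3.6²/0.73 = 12.63 years.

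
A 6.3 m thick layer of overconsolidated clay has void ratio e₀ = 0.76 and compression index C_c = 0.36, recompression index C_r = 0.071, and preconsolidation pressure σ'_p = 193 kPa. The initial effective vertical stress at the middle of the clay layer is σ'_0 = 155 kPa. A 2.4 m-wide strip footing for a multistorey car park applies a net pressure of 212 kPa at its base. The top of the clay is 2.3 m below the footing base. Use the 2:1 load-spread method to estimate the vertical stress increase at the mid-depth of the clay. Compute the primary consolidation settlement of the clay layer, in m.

S_c ≈ 0.097 m

Mid-depth of clay below the footing base: z = 2.3 + 6.3/2 = 5.45 m.
Stress increase at mid-clay by the 2:1 spreading method:
Δσ = qB/(B+z) = 212×2.4/(2.4+5.45) = 64.815 kPa
Final effective stress: σ'_f = 155 + 64.815 = 219.81 kPa.
σ'_f = 219.81 > σ'_p = 193 kPa, so the stress path crosses the preconsolidation pressure — recompression up to σ'_p, then virgin compression beyond:
S_c = H/(1+e₀)·[C_r·log₁₀(σ'_p/σ'_0) + C_c·log₁₀(σ'_f/σ'_p)]
    = 6.3/1.76 × [0.071×log₁₀(193/155) + 0.36×log₁₀(219.81/193)]
    = 3.5795 × [0.006761 + 0.020336] = 0.09699 m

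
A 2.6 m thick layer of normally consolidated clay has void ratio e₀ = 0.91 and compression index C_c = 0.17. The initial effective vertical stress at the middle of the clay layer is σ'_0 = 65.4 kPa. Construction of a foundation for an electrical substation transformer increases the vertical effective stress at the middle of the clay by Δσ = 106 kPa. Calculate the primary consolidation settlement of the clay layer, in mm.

Final effective stress: σ'_f = σ'_0 + Δσ = 65.4 + 106 = 171.4 kPa.
Normally consolidated clay, so the full stress increment lies on the virgin compression line:
S_c = C_c·H/(1+e₀)·log₁₀(σ'_f/σ'_0) = 0.17×2.6/(1+0.91)×log₁₀(171.4/65.4)
    = 0.23141 × 0.41843 = 0.09683 m

S_c ≈ 96.8 mm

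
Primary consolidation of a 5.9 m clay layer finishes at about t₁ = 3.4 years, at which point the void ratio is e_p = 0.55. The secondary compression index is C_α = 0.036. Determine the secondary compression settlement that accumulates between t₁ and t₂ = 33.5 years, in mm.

Secondary compression: S_s = C_α·H/(1+e_p)·log₁₀(t₂/t₁)
S_s = 0.036×5.9/(1+0.55)×log₁₀(33.5/3.4)
    = 0.137 × 0.9936 = 0.1362 m

S_s ≈ 136 mm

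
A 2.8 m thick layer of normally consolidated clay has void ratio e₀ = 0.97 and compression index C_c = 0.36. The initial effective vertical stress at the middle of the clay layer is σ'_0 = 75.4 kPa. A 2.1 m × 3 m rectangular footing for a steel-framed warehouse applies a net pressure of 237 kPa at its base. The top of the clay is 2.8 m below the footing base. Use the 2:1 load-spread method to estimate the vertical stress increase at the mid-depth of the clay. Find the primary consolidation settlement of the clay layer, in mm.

Mid-depth of clay below the footing base: z = 2.8 + 2.8/2 = 4.2 m.
Stress increase at mid-clay by the 2:1 spreading method:
Δσ = qBL/((B+z)(L+z)) = 237×2.1×3/((2.1+4.2)(3+4.2)) = 32.917 kPa
Final effective stress: σ'_f = σ'_0 + Δσ = 75.4 + 32.917 = 108.32 kPa.
Normally consolidated clay, so the full stress increment lies on the virgin compression line:
S_c = C_c·H/(1+e₀)·log₁₀(σ'_f/σ'_0) = 0.36×2.8/(1+0.97)×log₁₀(108.32/75.4)
    = 0.51168 × 0.15734 = 0.08051 m

S_c ≈ 80.5 mm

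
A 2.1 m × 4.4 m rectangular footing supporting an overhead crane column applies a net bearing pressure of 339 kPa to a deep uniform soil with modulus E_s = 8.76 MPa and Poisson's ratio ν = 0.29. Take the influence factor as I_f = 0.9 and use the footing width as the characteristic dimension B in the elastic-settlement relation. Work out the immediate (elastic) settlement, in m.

Immediate (elastic) settlement: S_e = q·B·(1−ν²)/E_s · I_f.
E_s = 8.76 MPa = 8760 kPa.
S_e = 339 × 2.1 × (1 − 0.29²) / 8760 × 0.9
    = 339 × 2.1 × 0.9159 / 8760 × 0.9
    = 0.06699 m

S_e ≈ 0.067 m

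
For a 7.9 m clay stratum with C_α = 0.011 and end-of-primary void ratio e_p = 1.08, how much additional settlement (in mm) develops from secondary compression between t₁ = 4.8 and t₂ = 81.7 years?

S_s ≈ 51.4 mm

Secondary compression: S_s = C_α·H/(1+e_p)·log₁₀(t₂/t₁)
S_s = 0.011×7.9/(1+1.08)×log₁₀(81.7/4.8)
    = 0.04178 × 1.231 = 0.05143 m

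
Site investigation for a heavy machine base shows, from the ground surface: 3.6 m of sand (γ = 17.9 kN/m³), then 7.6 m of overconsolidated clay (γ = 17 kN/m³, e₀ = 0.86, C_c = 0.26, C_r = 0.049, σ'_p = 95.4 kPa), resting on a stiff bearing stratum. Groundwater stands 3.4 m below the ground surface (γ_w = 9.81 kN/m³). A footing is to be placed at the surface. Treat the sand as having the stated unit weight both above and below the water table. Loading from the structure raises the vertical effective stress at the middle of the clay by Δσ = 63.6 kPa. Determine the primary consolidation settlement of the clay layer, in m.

S_c ≈ 0.224 m

Mid-depth of clay below the ground surface: z = 3.6 + 7.6/2 = 7.4 m.
Total vertical stress at mid-clay: σ_v = 17.9×3.6 + 17×3.8 = 129.04 kPa.
Pore pressure: u = 9.81×(7.4 − 3.4) = 39.24 kPa.
Initial effective stress: σ'_0 = σ_v − u = 129.04 − 39.24 = 89.8 kPa.
Final effective stress: σ'_f = 89.8 + 63.6 = 153.4 kPa.
σ'_f = 153.4 > σ'_p = 95.4 kPa, so the stress path crosses the preconsolidation pressure — recompression up to σ'_p, then virgin compression beyond:
S_c = H/(1+e₀)·[C_r·log₁₀(σ'_p/σ'_0) + C_c·log₁₀(σ'_f/σ'_p)]
    = 7.6/1.86 × [0.049×log₁₀(95.4/89.8) + 0.26×log₁₀(153.4/95.4)]
    = 4.086 × [0.0012873 + 0.053632] = 0.2244 m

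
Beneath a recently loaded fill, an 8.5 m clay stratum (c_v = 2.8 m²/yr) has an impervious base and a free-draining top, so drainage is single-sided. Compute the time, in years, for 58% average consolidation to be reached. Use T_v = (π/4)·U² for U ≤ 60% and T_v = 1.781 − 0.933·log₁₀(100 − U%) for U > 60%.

t ≈ 6.82 years

Drainage path length: H_d = H = 8.5 m (single drainage).
U ≤ 60%: T_v = (π/4)·U² = (π/4)×0.58² = 0.26421.
t = T_v·H_d²/c_v = 0.26421×8.5²/2.8 = 6.818 years.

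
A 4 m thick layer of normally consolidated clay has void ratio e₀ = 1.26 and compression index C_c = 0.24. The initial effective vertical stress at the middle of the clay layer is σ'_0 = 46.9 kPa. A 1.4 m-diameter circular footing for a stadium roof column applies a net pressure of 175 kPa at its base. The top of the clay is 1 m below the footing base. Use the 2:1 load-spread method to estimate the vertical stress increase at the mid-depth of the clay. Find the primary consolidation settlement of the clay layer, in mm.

Mid-depth of clay below the footing base: z = 1 + 4/2 = 3 m.
Stress increase at mid-clay by the 2:1 spreading method:
Δσ ≈ qD²/(D+z)² = 175×1.4²/(1.4+3)² = 17.717 kPa
Final effective stress: σ'_f = σ'_0 + Δσ = 46.9 + 17.717 = 64.617 kPa.
Normally consolidated clay, so the full stress increment lies on the virgin compression line:
S_c = C_c·H/(1+e₀)·log₁₀(σ'_f/σ'_0) = 0.24×4/(1+1.26)×log₁₀(64.617/46.9)
    = 0.42478 × 0.13917 = 0.05912 m

S_c ≈ 59.1 mm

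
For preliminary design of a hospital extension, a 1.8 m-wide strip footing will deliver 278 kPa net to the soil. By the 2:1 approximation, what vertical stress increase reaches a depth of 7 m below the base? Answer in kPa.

By the 2:1 method the load spreads at 1 horizontal : 2 vertical, so at depth z the loaded area has grown by z in each plan dimension:
Δσ = qB/(B+z) = 278×1.8/(1.8+7) = 56.864 kPa

Δσ_z ≈ 56.9 kPa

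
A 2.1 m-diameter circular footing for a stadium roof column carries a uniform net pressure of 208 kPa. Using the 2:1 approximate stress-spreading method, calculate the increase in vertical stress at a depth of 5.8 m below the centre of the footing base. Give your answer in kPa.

Δσ_z ≈ 14.7 kPa

By the 2:1 method the load spreads at 1 horizontal : 2 vertical, so at depth z the loaded area has grown by z in each plan dimension:
Δσ ≈ qD²/(D+z)² = 208×2.1²/(2.1+5.8)² = 14.698 kPa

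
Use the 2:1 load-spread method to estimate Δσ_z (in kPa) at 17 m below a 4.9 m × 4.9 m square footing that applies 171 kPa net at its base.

Δσ_z ≈ 8.56 kPa

By the 2:1 method the load spreads at 1 horizontal : 2 vertical, so at depth z the loaded area has grown by z in each plan dimension:
Δσ = qBL/((B+z)(L+z)) = 171×4.9×4.9/((4.9+17)(4.9+17)) = 8.5605 kPa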